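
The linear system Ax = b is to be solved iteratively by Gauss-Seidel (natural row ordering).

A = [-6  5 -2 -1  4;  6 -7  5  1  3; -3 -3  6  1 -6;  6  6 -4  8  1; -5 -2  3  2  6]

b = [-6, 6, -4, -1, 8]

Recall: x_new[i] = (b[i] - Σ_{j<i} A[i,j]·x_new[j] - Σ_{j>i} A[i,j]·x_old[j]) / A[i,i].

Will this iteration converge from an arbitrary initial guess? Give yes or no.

no

Split A = D + L + U, D = diag(-6, -7, 6, 8, 6).
T_GS = -(D+L)⁻¹U: row 0 first, T[0,3] = -(-1)/(-6) = -0.1667; later rows by forward substitution.
  T[0,:] = [+0.0000 +0.8333 -0.3333 -0.1667 +0.6667]
  T[1,:] = [+0.0000 +0.7143 +0.4286 +0.0000 +1.0000]
  T[2,:] = [+0.0000 +0.7738 +0.0476 -0.2500 +1.8333]
  T[3,:] = [+0.0000 -0.7738 -0.0476 +0.0000 -0.4583]
  T[4,:] = [+0.0000 +0.8036 -0.1429 -0.0139 +0.1250]
|λ(T)| sorted: 1.6232, 0.6495, 0.6495, 0.0151, 0.0000.
spectral radius ρ = 1.6232; 1.6232 > 1, so it fails to converge.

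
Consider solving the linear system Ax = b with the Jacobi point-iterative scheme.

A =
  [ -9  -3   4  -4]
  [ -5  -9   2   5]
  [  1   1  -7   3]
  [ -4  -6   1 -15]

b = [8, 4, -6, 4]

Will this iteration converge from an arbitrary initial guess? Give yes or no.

yes

Let D = diag(-9, -9, -7, -15); L, U the strict triangles.
T_J = -D⁻¹(L+U): T[1,3] = -(5)/(-9) = +0.5556; T[1,1] = 0.
  T[0,:] = [+0.0000  -0.3333  +0.4444  -0.4444]
  T[1,:] = [-0.5556  +0.0000  +0.2222  +0.5556]
  T[2,:] = [+0.1429  +0.1429  +0.0000  +0.4286]
  T[3,:] = [-0.2667  -0.4000  +0.0667  +0.0000]
|λ(T)| sorted: 0.7406, 0.4547, 0.4547, 0.3439.
ρ = 0.7406; 0.7406 < 1 ⇒ converges.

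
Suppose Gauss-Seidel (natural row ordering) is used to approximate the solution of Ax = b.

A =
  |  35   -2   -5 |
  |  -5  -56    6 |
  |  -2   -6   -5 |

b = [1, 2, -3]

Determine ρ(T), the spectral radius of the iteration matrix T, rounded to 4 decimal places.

Split A = D + L + U, D = diag(35, -56, -5).
Gauss-Seidel: T = -(D+L)⁻¹U, row 0 first, T[0,2] = -(-5)/(35) = +0.1429; later rows by forward substitution.
  T[0,:] = [+0.0000 +0.0571 +0.1429]
  T[1,:] = [+0.0000 -0.0051 +0.0944]
  T[2,:] = [+0.0000 -0.0167 -0.1704]
|λ(T)| sorted: 0.1602, 0.0153, 0.0000.
ρ(T) = max|λ| = 0.1602; 0.1602 < 1: convergent.

0.1602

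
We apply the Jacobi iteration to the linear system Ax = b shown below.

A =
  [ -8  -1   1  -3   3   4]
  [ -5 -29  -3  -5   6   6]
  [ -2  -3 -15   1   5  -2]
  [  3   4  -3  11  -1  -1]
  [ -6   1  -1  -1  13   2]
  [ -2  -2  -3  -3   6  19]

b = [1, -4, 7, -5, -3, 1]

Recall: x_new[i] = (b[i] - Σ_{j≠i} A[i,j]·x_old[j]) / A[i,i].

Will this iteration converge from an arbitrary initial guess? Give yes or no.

yes

Let D = diag(-8, -29, -15, 11, 13, 19); L, U the strict triangles.
T_J = -D⁻¹(L+U): T[1,0] = -(-5)/(-29) = -0.1724; T[1,1] = 0.
  T[0,:] = [+0.0000, -0.1250, +0.1250, -0.3750, +0.3750, +0.5000]
  T[1,:] = [-0.1724, +0.0000, -0.1034, -0.1724, +0.2069, +0.2069]
  T[2,:] = [-0.1333, -0.2000, +0.0000, +0.0667, +0.3333, -0.1333]
  T[3,:] = [-0.2727, -0.3636, +0.2727, +0.0000, +0.0909, +0.0909]
  T[4,:] = [+0.4615, -0.0769, +0.0769, +0.0769, +0.0000, -0.1538]
  T[5,:] = [+0.1053, +0.1053, +0.1579, +0.1579, -0.3158, +0.0000]
moduli |λ_i(T)| = 0.8558, 0.4083, 0.2895, 0.2895, 0.0979, 0.0979.
spectral radius ρ = 0.8558; 0.8558 < 1 ⇒ converges.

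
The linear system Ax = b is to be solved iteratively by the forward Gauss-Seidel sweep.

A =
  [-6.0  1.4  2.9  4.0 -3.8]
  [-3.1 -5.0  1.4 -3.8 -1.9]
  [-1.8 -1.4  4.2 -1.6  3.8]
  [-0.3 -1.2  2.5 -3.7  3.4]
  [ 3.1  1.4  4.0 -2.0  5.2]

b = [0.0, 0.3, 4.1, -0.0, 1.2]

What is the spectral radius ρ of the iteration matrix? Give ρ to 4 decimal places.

1.6543

Write A = D+L+U with D = diag(-6, -5, 4.2, -3.7, 5.2).
GS T = -(D+L)⁻¹U: row 0 first, T[0,2] = -(2.9)/(-6) = +0.4833; later rows by forward substitution.
  T[0,:] = [+0.0000, +0.2333, +0.4833, +0.6667, -0.6333]
  T[1,:] = [+0.0000, -0.1447, -0.0197, -1.1733, +0.0127]
  T[2,:] = [+0.0000, +0.0518, +0.2006, +0.2756, -1.1720]
  T[3,:] = [+0.0000, +0.0630, +0.1027, +0.5127, +0.1743]
  T[4,:] = [+0.0000, -0.1158, -0.3976, -0.0963, +1.3427]
|roots of det(T-λI)|: 1.6543, 0.4420, 0.1365, 0.1365, 0.0000.
ρ(T) = max|λ| = 1.6543; 1.6543 > 1 ⇒ diverges.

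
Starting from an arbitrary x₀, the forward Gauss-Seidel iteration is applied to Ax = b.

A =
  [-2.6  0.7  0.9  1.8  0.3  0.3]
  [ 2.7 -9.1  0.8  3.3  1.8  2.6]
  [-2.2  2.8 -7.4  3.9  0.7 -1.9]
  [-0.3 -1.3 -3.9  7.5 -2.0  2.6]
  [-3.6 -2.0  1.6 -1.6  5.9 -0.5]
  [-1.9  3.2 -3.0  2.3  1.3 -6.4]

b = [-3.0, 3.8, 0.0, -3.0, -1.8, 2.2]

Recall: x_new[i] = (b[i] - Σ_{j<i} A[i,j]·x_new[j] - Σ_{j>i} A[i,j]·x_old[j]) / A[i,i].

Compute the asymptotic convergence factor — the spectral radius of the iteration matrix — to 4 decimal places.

Split A = D + L + U, D = diag(-2.6, -9.1, -7.4, 7.5, 5.9, -6.4).
T_GS = -(D+L)⁻¹U: row 0 first, T[0,1] = -(0.7)/(-2.6) = +0.2692; later rows by forward substitution.
  T[0,:] = [+0.0000  +0.2692  +0.3462  +0.6923  +0.1154  +0.1154]
  T[1,:] = [+0.0000  +0.0799  +0.1906  +0.5680  +0.2320  +0.3199]
  T[2,:] = [+0.0000  -0.0498  -0.0308  +0.5361  +0.1481  -0.1700]
  T[3,:] = [+0.0000  -0.0013  +0.0309  +0.4049  +0.3885  -0.3750]
  T[4,:] = [+0.0000  +0.2045  +0.2926  +0.5794  +0.2143  +0.2080]
  T[5,:] = [+0.0000  +0.0244  +0.0775  +0.0904  +0.1955  +0.1129]
|eigenvalues of T|: 0.8873, 0.2790, 0.2573, 0.2573, 0.0051, 0.0000.
spectral radius ρ = 0.8873; 0.8873 < 1 ⇒ converges.

0.8873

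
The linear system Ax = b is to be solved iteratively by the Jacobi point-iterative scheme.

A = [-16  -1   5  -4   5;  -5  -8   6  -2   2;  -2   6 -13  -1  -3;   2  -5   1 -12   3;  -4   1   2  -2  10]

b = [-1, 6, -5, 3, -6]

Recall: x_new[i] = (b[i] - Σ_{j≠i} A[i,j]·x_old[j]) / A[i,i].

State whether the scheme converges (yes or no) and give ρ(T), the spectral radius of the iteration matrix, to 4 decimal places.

Write A = D+L+U with D = diag(-16, -8, -13, -12, 10).
Jacobi T = -D⁻¹(L+U): T[4,0] = -(-4)/(10) = +0.4000; T[4,4] = 0.
  T[0,:] = [+0.0000  -0.0625  +0.3125  -0.2500  +0.3125]
  T[1,:] = [-0.6250  +0.0000  +0.7500  -0.2500  +0.2500]
  T[2,:] = [-0.1538  +0.4615  +0.0000  -0.0769  -0.2308]
  T[3,:] = [+0.1667  -0.4167  +0.0833  +0.0000  +0.2500]
  T[4,:] = [+0.4000  -0.1000  -0.2000  +0.2000  +0.0000]
eigenvalue magnitudes: 0.8861, 0.4559, 0.4559, 0.0719, 0.0719.
ρ(T) = max|λ| = 0.8861; 0.8861 < 1, so it converges for any x₀.

yes, ρ = 0.8861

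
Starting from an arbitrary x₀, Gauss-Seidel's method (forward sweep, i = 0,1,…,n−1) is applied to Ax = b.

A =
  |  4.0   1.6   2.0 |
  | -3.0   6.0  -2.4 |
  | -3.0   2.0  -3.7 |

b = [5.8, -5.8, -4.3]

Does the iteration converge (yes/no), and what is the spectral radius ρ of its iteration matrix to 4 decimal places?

yes, ρ = 0.5309

Split A = D + L + U, D = diag(4, 6, -3.7).
T_GS = -(D+L)⁻¹U: row 0 first, T[0,2] = -(2)/(4) = -0.5000; later rows by forward substitution.
  T[0,:] = [+0.0000, -0.4000, -0.5000]
  T[1,:] = [+0.0000, -0.2000, +0.1500]
  T[2,:] = [+0.0000, +0.2162, +0.4865]
eigenvalue magnitudes: 0.5309, 0.2444, 0.0000.
ρ(T) = max|λ| = 0.5309; 0.5309 < 1, so it converges for any x₀.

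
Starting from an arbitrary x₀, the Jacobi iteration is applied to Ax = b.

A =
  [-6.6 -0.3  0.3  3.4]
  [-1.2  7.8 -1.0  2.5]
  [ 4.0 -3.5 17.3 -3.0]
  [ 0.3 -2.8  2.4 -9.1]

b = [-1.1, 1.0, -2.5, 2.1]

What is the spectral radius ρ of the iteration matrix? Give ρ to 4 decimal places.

A = D + L + U where D = diag(-6.6, 7.8, 17.3, -9.1).
Jacobi T = -D⁻¹(L+U): T[0,1] = -(-0.3)/(-6.6) = -0.0455; T[0,0] = 0.
  T[0,:] = [+0.0000, -0.0455, +0.0455, +0.5152]
  T[1,:] = [+0.1538, +0.0000, +0.1282, -0.3205]
  T[2,:] = [-0.2312, +0.2023, +0.0000, +0.1734]
  T[3,:] = [+0.0330, -0.3077, +0.2637, +0.0000]
|eigenvalues of T|: 0.5732, 0.3050, 0.3050, 0.1585.
ρ = 0.5732; 0.5732 < 1: convergent.

0.5732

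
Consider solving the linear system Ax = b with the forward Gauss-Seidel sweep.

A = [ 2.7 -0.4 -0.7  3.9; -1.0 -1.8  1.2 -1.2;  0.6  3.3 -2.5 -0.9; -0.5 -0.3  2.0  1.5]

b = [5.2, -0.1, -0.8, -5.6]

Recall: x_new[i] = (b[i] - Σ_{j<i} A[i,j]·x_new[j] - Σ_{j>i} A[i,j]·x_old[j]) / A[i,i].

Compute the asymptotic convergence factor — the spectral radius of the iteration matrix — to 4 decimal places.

Split A = D + L + U, D = diag(2.7, -1.8, -2.5, 1.5).
T_GS = -(D+L)⁻¹U: row 0 first, T[0,1] = -(-0.4)/(2.7) = +0.1481; later rows by forward substitution.
  T[0,:] = [+0.0000 +0.1481 +0.2593 -1.4444]
  T[1,:] = [+0.0000 -0.0823 +0.5226 +0.1358]
  T[2,:] = [+0.0000 -0.0731 +0.7521 -0.5274]
  T[3,:] = [+0.0000 +0.1304 -0.8119 +0.2489]
eigenvalue magnitudes: 1.1691, 0.2859, 0.0355, 0.0000.
ρ = 1.1691; 1.1691 > 1: divergent.

1.1691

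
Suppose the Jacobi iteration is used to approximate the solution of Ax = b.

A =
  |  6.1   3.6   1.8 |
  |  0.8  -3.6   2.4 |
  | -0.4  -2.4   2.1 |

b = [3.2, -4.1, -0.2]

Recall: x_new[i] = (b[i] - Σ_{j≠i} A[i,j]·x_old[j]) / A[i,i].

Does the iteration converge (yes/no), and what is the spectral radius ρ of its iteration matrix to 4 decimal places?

yes, ρ = 0.8648

A = D + L + U where D = diag(6.1, -3.6, 2.1).
T_J = -D⁻¹(L+U): T[1,0] = -(0.8)/(-3.6) = +0.2222; T[1,1] = 0.
  T[0,:] = [+0.0000, -0.5902, -0.2951]
  T[1,:] = [+0.2222, +0.0000, +0.6667]
  T[2,:] = [+0.1905, +1.1429, +0.0000]
|eigenvalues of T|: 0.8648, 0.5492, 0.3156.
spectral radius ρ = 0.8648; 0.8648 < 1: convergent.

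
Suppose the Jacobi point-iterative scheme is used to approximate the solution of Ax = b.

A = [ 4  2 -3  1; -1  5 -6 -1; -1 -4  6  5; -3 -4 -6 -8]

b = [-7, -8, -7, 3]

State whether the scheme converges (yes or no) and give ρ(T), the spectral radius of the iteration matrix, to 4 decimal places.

Let D = diag(4, 5, 6, -8); L, U the strict triangles.
T_J = -D⁻¹(L+U): T[0,1] = -(2)/(4) = -0.5000; T[0,0] = 0.
  T[0,:] = [+0.0000, -0.5000, +0.7500, -0.2500]
  T[1,:] = [+0.2000, +0.0000, +1.2000, +0.2000]
  T[2,:] = [+0.1667, +0.6667, +0.0000, -0.8333]
  T[3,:] = [-0.3750, -0.5000, -0.7500, +0.0000]
moduli |λ_i(T)| = 1.3847, 0.8013, 0.8013, 0.1125.
ρ(T) = max|λ| = 1.3847; 1.3847 > 1, so it fails to converge.

no, ρ = 1.3847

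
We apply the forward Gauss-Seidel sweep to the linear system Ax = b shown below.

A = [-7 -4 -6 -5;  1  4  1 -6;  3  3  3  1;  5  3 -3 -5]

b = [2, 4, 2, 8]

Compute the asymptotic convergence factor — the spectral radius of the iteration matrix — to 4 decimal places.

1.6999

Diagonal D = diag(-7, 4, 3, -5); L, U strict lower/upper.
Gauss-Seidel: T = -(D+L)⁻¹U, row 0 first, T[0,1] = -(-4)/(-7) = -0.5714; later rows by forward substitution.
  T[0,:] = [+0.0000, -0.5714, -0.8571, -0.7143]
  T[1,:] = [+0.0000, +0.1429, -0.0357, +1.6786]
  T[2,:] = [+0.0000, +0.4286, +0.8929, -1.2976]
  T[3,:] = [+0.0000, -0.7429, -1.4143, +1.0714]
|eigenvalues of T|: 1.6999, 0.4672, 0.0600, 0.0000.
spectral radius ρ = 1.6999; 1.6999 > 1 ⇒ diverges.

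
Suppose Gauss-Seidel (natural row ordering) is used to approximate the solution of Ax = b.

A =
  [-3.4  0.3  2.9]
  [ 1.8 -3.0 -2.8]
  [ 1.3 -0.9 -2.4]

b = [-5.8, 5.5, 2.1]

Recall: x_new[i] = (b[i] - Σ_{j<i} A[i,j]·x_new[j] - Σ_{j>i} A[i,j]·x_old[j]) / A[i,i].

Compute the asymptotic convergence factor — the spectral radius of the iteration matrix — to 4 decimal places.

Let D = diag(-3.4, -3, -2.4); L, U the strict triangles.
GS T = -(D+L)⁻¹U: row 0 first, T[0,1] = -(0.3)/(-3.4) = +0.0882; later rows by forward substitution.
  T[0,:] = [+0.0000, +0.0882, +0.8529]
  T[1,:] = [+0.0000, +0.0529, -0.4216]
  T[2,:] = [+0.0000, +0.0279, +0.6201]
|roots of det(T-λI)|: 0.5985, 0.0745, 0.0000.
spectral radius ρ = 0.5985; 0.5985 < 1: convergent.

0.5985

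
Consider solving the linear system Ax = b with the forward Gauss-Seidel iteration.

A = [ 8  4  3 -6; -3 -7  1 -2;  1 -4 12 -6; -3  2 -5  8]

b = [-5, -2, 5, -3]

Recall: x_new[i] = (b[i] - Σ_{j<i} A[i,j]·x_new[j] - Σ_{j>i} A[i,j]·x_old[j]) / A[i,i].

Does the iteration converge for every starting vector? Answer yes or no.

yes

Write A = D+L+U with D = diag(8, -7, 12, 8).
GS T = -(D+L)⁻¹U: row 0 first, T[0,1] = -(4)/(8) = -0.5000; later rows by forward substitution.
  T[0,:] = [+0.0000, -0.5000, -0.3750, +0.7500]
  T[1,:] = [+0.0000, +0.2143, +0.3036, -0.6071]
  T[2,:] = [+0.0000, +0.1131, +0.1324, +0.2351]
  T[3,:] = [+0.0000, -0.1704, -0.1337, +0.5800]
eigenvalue magnitudes: 0.7341, 0.2622, 0.0696, 0.0000.
spectral radius ρ = 0.7341; 0.7341 < 1, so it converges for any x₀.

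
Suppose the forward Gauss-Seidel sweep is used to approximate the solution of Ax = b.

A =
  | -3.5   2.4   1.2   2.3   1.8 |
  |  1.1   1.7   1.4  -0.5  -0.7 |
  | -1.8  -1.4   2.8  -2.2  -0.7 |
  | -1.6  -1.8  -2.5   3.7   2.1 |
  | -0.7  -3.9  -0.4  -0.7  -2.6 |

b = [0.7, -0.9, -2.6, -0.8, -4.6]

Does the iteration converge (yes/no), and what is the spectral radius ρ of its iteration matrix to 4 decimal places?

Split A = D + L + U, D = diag(-3.5, 1.7, 2.8, 3.7, -2.6).
Gauss-Seidel: T = -(D+L)⁻¹U, row 0 first, T[0,3] = -(2.3)/(-3.5) = +0.6571; later rows by forward substitution.
  T[0,:] = [+0.0000 +0.6857 +0.3429 +0.6571 +0.5143]
  T[1,:] = [+0.0000 -0.4437 -1.0454 -0.1311 +0.0790]
  T[2,:] = [+0.0000 +0.2190 -0.3023 +1.1426 +0.6201]
  T[3,:] = [+0.0000 +0.2286 -0.5645 +0.9924 +0.1122]
  T[4,:] = [+0.0000 +0.3857 +1.6743 -0.4233 -0.3826]
eigenvalue magnitudes: 1.2588, 0.8302, 0.8302, 0.0781, 0.0000.
ρ(T) = max|λ| = 1.2588; 1.2588 > 1 ⇒ diverges.

no, ρ = 1.2588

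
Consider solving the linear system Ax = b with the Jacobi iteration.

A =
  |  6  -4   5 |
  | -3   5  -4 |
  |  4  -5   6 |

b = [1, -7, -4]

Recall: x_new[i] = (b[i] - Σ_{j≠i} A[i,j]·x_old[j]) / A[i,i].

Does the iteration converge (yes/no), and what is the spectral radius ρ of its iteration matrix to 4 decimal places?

no, ρ = 1.4659

Diagonal D = diag(6, 5, 6); L, U strict lower/upper.
Jacobi T = -D⁻¹(L+U): T[1,2] = -(-4)/(5) = +0.8000; T[1,1] = 0.
  T[0,:] = [+0.0000 +0.6667 -0.8333]
  T[1,:] = [+0.6000 +0.0000 +0.8000]
  T[2,:] = [-0.6667 +0.8333 +0.0000]
|eigenvalues of T|: 1.4659, 0.8353, 0.6306.
ρ(T) = max|λ| = 1.4659; 1.4659 > 1, so it fails to converge.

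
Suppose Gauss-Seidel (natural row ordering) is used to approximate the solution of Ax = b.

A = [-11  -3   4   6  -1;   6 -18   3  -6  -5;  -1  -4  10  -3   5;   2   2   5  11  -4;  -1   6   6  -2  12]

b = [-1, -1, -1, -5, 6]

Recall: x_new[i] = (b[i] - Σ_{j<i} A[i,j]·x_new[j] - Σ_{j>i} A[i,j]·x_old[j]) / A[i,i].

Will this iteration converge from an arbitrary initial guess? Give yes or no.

yes

A = D + L + U where D = diag(-11, -18, 10, 11, 12).
Gauss-Seidel: T = -(D+L)⁻¹U, row 0 first, T[0,2] = -(4)/(-11) = +0.3636; later rows by forward substitution.
  T[0,:] = [+0.0000 -0.2727 +0.3636 +0.5455 -0.0909]
  T[1,:] = [+0.0000 -0.0909 +0.2879 -0.1515 -0.3081]
  T[2,:] = [+0.0000 -0.0636 +0.1515 +0.2939 -0.6323]
  T[3,:] = [+0.0000 +0.0950 -0.1873 -0.2052 +0.7236]
  T[4,:] = [+0.0000 +0.0704 -0.2206 -0.0600 +0.5832]
|λ(T)| sorted: 0.6077, 0.1230, 0.1230, 0.0449, 0.0000.
spectral radius ρ = 0.6077; 0.6077 < 1: convergent.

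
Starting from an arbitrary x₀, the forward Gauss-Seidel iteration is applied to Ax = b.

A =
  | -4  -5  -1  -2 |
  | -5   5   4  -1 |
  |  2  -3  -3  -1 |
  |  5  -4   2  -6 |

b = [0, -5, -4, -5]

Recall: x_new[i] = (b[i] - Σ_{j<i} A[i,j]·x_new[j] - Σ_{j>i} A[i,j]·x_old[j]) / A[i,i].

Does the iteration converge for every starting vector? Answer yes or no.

Write A = D+L+U with D = diag(-4, 5, -3, -6).
GS T = -(D+L)⁻¹U: row 0 first, T[0,1] = -(-5)/(-4) = -1.2500; later rows by forward substitution.
  T[0,:] = [+0.0000  -1.2500  -0.2500  -0.5000]
  T[1,:] = [+0.0000  -1.2500  -1.0500  -0.3000]
  T[2,:] = [+0.0000  +0.4167  +0.8833  -0.3667]
  T[3,:] = [+0.0000  -0.0694  +0.7861  -0.3389]
|roots of det(T-λI)|: 1.1530, 0.4908, 0.4908, 0.0000.
ρ = 1.1530; 1.1530 > 1, so it fails to converge.

no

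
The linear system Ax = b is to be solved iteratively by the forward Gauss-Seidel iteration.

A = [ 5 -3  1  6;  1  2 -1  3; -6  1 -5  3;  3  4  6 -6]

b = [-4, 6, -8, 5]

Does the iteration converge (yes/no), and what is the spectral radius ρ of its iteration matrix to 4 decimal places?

Let D = diag(5, 2, -5, -6); L, U the strict triangles.
GS T = -(D+L)⁻¹U: row 0 first, T[0,3] = -(6)/(5) = -1.2000; later rows by forward substitution.
  T[0,:] = [+0.0000, +0.6000, -0.2000, -1.2000]
  T[1,:] = [+0.0000, -0.3000, +0.6000, -0.9000]
  T[2,:] = [+0.0000, -0.7800, +0.3600, +1.8600]
  T[3,:] = [+0.0000, -0.6800, +0.6600, +0.6600]
eigenvalue magnitudes: 1.6346, 0.8498, 0.0648, 0.0000.
spectral radius ρ = 1.6346; 1.6346 > 1: divergent.

no, ρ = 1.6346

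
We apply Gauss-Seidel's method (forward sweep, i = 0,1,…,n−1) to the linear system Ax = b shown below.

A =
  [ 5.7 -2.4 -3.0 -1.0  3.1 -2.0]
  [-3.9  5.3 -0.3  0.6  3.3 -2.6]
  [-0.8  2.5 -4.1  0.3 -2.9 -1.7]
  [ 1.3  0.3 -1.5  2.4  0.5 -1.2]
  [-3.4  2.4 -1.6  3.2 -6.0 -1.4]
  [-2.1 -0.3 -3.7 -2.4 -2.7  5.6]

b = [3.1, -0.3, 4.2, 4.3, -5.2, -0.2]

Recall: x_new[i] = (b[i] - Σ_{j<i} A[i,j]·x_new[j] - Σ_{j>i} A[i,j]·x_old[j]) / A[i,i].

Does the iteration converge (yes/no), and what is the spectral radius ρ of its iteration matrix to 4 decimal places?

Diagonal D = diag(5.7, 5.3, -4.1, 2.4, -6, 5.6); L, U strict lower/upper.
Gauss-Seidel: T = -(D+L)⁻¹U, row 0 first, T[0,3] = -(-1)/(5.7) = +0.1754; later rows by forward substitution.
  T[0,:] = [+0.0000  +0.4211  +0.5263  +0.1754  -0.5439  +0.3509]
  T[1,:] = [+0.0000  +0.3098  +0.4439  +0.0159  -1.0228  +0.7488]
  T[2,:] = [+0.0000  +0.1068  +0.1680  +0.0486  -1.2249  -0.0265]
  T[3,:] = [+0.0000  -0.2001  -0.2356  -0.0666  -0.5514  +0.1998]
  T[4,:] = [+0.0000  -0.2498  -0.2911  -0.1416  -0.0684  -0.0190]
  T[5,:] = [+0.0000  +0.0388  +0.0908  +0.0020  -1.3374  +0.2306]
moduli |λ_i(T)| = 1.1991, 0.4823, 0.2410, 0.0952, 0.0024, 0.0000.
ρ(T) = max|λ| = 1.1991; 1.1991 > 1 ⇒ diverges.

no, ρ = 1.1991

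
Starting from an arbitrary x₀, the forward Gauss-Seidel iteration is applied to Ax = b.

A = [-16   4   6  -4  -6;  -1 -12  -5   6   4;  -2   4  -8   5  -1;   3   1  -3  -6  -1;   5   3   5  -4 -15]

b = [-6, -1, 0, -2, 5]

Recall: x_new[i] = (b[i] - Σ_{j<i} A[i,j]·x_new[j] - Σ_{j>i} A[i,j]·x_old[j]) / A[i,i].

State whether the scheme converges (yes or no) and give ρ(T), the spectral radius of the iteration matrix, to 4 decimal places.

A = D + L + U where D = diag(-16, -12, -8, -6, -15).
GS T = -(D+L)⁻¹U: row 0 first, T[0,3] = -(-4)/(-16) = -0.2500; later rows by forward substitution.
  T[0,:] = [+0.0000 +0.2500 +0.3750 -0.2500 -0.3750]
  T[1,:] = [+0.0000 -0.0208 -0.4479 +0.5208 +0.3646]
  T[2,:] = [+0.0000 -0.0729 -0.3177 +0.9479 +0.1510]
  T[3,:] = [+0.0000 +0.1580 +0.2717 -0.5122 -0.3689]
  T[4,:] = [+0.0000 +0.0127 -0.1429 +0.4734 +0.0966]
|λ(T)| sorted: 0.8805, 0.1726, 0.1726, 0.1378, 0.0000.
ρ = 0.8805; 0.8805 < 1: convergent.

yes, ρ = 0.8805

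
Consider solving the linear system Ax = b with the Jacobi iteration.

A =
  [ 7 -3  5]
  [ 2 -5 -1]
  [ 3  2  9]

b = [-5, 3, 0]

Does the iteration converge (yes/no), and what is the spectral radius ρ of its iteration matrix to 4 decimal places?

A = D + L + U where D = diag(7, -5, 9).
Jacobi T = -D⁻¹(L+U): T[2,1] = -(2)/(9) = -0.2222; T[2,2] = 0.
  T[0,:] = [+0.0000 +0.4286 -0.7143]
  T[1,:] = [+0.4000 +0.0000 -0.2000]
  T[2,:] = [-0.3333 -0.2222 +0.0000]
|λ(T)| sorted: 0.7585, 0.5291, 0.2294.
ρ(T) = max|λ| = 0.7585; 0.7585 < 1, so it converges for any x₀.

yes, ρ = 0.7585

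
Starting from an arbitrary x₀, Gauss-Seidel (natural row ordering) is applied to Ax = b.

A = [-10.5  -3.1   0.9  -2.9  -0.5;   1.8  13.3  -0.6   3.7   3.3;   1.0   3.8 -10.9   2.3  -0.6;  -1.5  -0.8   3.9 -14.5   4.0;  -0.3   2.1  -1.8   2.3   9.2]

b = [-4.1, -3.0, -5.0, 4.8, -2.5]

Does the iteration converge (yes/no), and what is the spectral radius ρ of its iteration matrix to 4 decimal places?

Diagonal D = diag(-10.5, 13.3, -10.9, -14.5, 9.2); L, U strict lower/upper.
GS T = -(D+L)⁻¹U: row 0 first, T[0,1] = -(-3.1)/(-10.5) = -0.2952; later rows by forward substitution.
  T[0,:] = [+0.0000, -0.2952, +0.0857, -0.2762, -0.0476]
  T[1,:] = [+0.0000, +0.0400, +0.0335, -0.2408, -0.2417]
  T[2,:] = [+0.0000, -0.0132, +0.0195, +0.1017, -0.1437]
  T[3,:] = [+0.0000, +0.0248, -0.0055, +0.0692, +0.2555]
  T[4,:] = [+0.0000, -0.0275, +0.0003, +0.0486, -0.0384]
|λ(T)| sorted: 0.1624, 0.0631, 0.0631, 0.0391, 0.0000.
ρ(T) = max|λ| = 0.1624; 0.1624 < 1, so it converges for any x₀.

yes, ρ = 0.1624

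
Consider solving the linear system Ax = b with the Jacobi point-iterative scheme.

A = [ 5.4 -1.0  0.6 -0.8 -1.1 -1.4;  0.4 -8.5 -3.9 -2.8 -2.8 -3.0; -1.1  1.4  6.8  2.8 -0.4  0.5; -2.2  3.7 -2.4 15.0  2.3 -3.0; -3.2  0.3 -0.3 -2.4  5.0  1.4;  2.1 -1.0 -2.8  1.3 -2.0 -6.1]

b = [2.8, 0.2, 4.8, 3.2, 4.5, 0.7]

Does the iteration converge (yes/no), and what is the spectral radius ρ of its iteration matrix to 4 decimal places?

yes, ρ = 0.8610

Let D = diag(5.4, -8.5, 6.8, 15, 5, -6.1); L, U the strict triangles.
Jacobi T = -D⁻¹(L+U): T[0,1] = -(-1)/(5.4) = +0.1852; T[0,0] = 0.
  T[0,:] = [+0.0000 +0.1852 -0.1111 +0.1481 +0.2037 +0.2593]
  T[1,:] = [+0.0471 +0.0000 -0.4588 -0.3294 -0.3294 -0.3529]
  T[2,:] = [+0.1618 -0.2059 +0.0000 -0.4118 +0.0588 -0.0735]
  T[3,:] = [+0.1467 -0.2467 +0.1600 +0.0000 -0.1533 +0.2000]
  T[4,:] = [+0.6400 -0.0600 +0.0600 +0.4800 +0.0000 -0.2800]
  T[5,:] = [+0.3443 -0.1639 -0.4590 +0.2131 -0.3279 +0.0000]
|λ(T)| sorted: 0.8610, 0.4373, 0.4373, 0.3173, 0.3173, 0.3119.
ρ(T) = max|λ| = 0.8610; 0.8610 < 1: convergent.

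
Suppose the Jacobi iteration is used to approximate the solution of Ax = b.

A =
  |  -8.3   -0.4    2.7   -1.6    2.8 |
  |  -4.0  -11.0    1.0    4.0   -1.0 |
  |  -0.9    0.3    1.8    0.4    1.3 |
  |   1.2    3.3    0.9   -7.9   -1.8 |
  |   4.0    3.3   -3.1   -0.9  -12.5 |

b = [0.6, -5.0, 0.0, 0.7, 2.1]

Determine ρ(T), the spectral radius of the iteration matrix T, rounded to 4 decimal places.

0.8353

Write A = D+L+U with D = diag(-8.3, -11, 1.8, -7.9, -12.5).
Jacobi T = -D⁻¹(L+U): T[3,2] = -(0.9)/(-7.9) = +0.1139; T[3,3] = 0.
  T[0,:] = [+0.0000 -0.0482 +0.3253 -0.1928 +0.3373]
  T[1,:] = [-0.3636 +0.0000 +0.0909 +0.3636 -0.0909]
  T[2,:] = [+0.5000 -0.1667 +0.0000 -0.2222 -0.7222]
  T[3,:] = [+0.1519 +0.4177 +0.1139 +0.0000 -0.2278]
  T[4,:] = [+0.3200 +0.2640 -0.2480 -0.0720 +0.0000]
|eigenvalues of T|: 0.8353, 0.4868, 0.4868, 0.2283, 0.1838.
ρ(T) = max|λ| = 0.8353; 0.8353 < 1 ⇒ converges.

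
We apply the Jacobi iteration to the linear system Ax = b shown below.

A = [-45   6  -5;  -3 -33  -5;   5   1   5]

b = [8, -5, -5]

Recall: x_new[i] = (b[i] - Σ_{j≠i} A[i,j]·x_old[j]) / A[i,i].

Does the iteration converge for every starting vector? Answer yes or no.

Let D = diag(-45, -33, 5); L, U the strict triangles.
Jacobi T = -D⁻¹(L+U): T[1,0] = -(-3)/(-33) = -0.0909; T[1,1] = 0.
  T[0,:] = [+0.0000  +0.1333  -0.1111]
  T[1,:] = [-0.0909  +0.0000  -0.1515]
  T[2,:] = [-1.0000  -0.2000  +0.0000]
moduli |λ_i(T)| = 0.4159, 0.2091, 0.2091.
ρ(T) = max|λ| = 0.4159; 0.4159 < 1 ⇒ converges.

yes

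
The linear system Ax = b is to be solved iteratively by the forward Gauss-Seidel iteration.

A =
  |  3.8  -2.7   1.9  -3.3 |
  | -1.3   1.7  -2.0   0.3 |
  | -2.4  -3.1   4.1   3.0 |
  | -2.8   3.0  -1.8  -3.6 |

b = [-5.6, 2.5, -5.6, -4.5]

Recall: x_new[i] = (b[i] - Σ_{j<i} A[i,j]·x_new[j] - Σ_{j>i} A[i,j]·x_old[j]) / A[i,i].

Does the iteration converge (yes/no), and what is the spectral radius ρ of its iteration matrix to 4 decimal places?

A = D + L + U where D = diag(3.8, 1.7, 4.1, -3.6).
GS T = -(D+L)⁻¹U: row 0 first, T[0,2] = -(1.9)/(3.8) = -0.5000; later rows by forward substitution.
  T[0,:] = [+0.0000 +0.7105 -0.5000 +0.8684]
  T[1,:] = [+0.0000 +0.5433 +0.7941 +0.4876]
  T[2,:] = [+0.0000 +0.8267 +0.3077 +0.1453]
  T[3,:] = [+0.0000 -0.5132 +0.8968 -0.3418]
|roots of det(T-λI)|: 1.2993, 0.6051, 0.6051, 0.0000.
ρ(T) = max|λ| = 1.2993; 1.2993 > 1: divergent.

no, ρ = 1.2993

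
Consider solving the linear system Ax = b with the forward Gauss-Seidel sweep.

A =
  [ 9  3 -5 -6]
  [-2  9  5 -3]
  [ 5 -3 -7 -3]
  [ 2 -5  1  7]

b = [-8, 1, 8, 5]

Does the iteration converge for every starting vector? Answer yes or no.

yes

Diagonal D = diag(9, 9, -7, 7); L, U strict lower/upper.
GS T = -(D+L)⁻¹U: row 0 first, T[0,3] = -(-6)/(9) = +0.6667; later rows by forward substitution.
  T[0,:] = [+0.0000, -0.3333, +0.5556, +0.6667]
  T[1,:] = [+0.0000, -0.0741, -0.4321, +0.4815]
  T[2,:] = [+0.0000, -0.2063, +0.5820, -0.1587]
  T[3,:] = [+0.0000, +0.0718, -0.5505, +0.1761]
|eigenvalues of T|: 0.8962, 0.1591, 0.1591, 0.0000.
spectral radius ρ = 0.8962; 0.8962 < 1: convergent.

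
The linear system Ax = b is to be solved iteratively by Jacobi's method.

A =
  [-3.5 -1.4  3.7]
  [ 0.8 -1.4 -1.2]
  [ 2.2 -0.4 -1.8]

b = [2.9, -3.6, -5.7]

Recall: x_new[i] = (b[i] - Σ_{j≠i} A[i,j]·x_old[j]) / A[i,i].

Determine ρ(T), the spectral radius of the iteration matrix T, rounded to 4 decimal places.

Let D = diag(-3.5, -1.4, -1.8); L, U the strict triangles.
T_J = -D⁻¹(L+U): T[1,2] = -(-1.2)/(-1.4) = -0.8571; T[1,1] = 0.
  T[0,:] = [+0.0000, -0.4000, +1.0571]
  T[1,:] = [+0.5714, +0.0000, -0.8571]
  T[2,:] = [+1.2222, -0.2222, +0.0000]
moduli |λ_i(T)| = 1.2196, 0.9818, 0.2379.
spectral radius ρ = 1.2196; 1.2196 > 1 ⇒ diverges.

1.2196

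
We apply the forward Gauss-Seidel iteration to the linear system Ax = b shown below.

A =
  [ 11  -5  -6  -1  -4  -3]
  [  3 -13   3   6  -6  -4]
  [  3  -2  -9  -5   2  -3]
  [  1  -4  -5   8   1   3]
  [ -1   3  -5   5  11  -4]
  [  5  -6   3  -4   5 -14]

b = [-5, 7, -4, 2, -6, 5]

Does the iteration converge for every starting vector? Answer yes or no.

no

Write A = D+L+U with D = diag(11, -13, -9, 8, 11, -14).
GS T = -(D+L)⁻¹U: row 0 first, T[0,5] = -(-3)/(11) = +0.2727; later rows by forward substitution.
  T[0,:] = [+0.0000  +0.4545  +0.5455  +0.0909  +0.3636  +0.2727]
  T[1,:] = [+0.0000  +0.1049  +0.3566  +0.4825  -0.3776  -0.2448]
  T[2,:] = [+0.0000  +0.1282  +0.1026  -0.6325  +0.4274  -0.1880]
  T[3,:] = [+0.0000  +0.0758  +0.1742  -0.1654  -0.0922  -0.6490]
  T[4,:] = [+0.0000  +0.0366  -0.0803  -0.3356  +0.3722  +0.6647]
  T[5,:] = [+0.0000  +0.1363  -0.0145  -0.3825  +0.5425  +0.5848]
|roots of det(T-λI)|: 1.2019, 0.3742, 0.1668, 0.1668, 0.0756, 0.0000.
ρ = 1.2019; 1.2019 > 1: divergent.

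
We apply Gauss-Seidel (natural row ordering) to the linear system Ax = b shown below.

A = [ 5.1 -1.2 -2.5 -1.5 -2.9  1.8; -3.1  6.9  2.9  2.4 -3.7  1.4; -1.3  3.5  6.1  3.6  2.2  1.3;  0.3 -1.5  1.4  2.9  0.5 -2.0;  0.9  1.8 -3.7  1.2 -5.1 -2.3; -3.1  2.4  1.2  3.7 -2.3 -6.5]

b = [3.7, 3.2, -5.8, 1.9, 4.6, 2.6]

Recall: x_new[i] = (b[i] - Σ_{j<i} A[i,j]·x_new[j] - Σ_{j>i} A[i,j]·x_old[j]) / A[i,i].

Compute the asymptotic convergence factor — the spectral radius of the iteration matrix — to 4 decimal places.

Write A = D+L+U with D = diag(5.1, 6.9, 6.1, 2.9, -5.1, -6.5).
Gauss-Seidel: T = -(D+L)⁻¹U, row 0 first, T[0,4] = -(-2.9)/(5.1) = +0.5686; later rows by forward substitution.
  T[0,:] = [+0.0000 +0.2353 +0.4902 +0.2941 +0.5686 -0.3529]
  T[1,:] = [+0.0000 +0.1057 -0.2001 -0.2157 +0.7917 -0.3615]
  T[2,:] = [+0.0000 -0.0105 +0.2193 -0.4037 -0.6937 -0.0809]
  T[3,:] = [+0.0000 +0.0354 -0.2600 +0.0529 +0.5132 +0.5783]
  T[4,:] = [+0.0000 +0.0948 -0.2044 +0.2811 +1.0038 -0.4461]
  T[5,:] = [+0.0000 -0.0885 -0.3429 -0.3638 -0.1700 +0.5069]
|eigenvalues of T|: 1.4201, 0.5864, 0.3691, 0.3691, 0.0191, 0.0000.
ρ = 1.4201; 1.4201 > 1: divergent.

1.4201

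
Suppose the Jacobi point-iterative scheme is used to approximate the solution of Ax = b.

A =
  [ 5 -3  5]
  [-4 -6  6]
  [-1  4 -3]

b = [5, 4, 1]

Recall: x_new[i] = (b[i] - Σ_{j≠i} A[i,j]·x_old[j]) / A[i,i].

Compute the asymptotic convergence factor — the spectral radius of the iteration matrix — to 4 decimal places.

1.3352

Write A = D+L+U with D = diag(5, -6, -3).
Jacobi T = -D⁻¹(L+U): T[0,2] = -(5)/(5) = -1.0000; T[0,0] = 0.
  T[0,:] = [+0.0000 +0.6000 -1.0000]
  T[1,:] = [-0.6667 +0.0000 +1.0000]
  T[2,:] = [-0.3333 +1.3333 +0.0000]
eigenvalue magnitudes: 1.3352, 0.7183, 0.7183.
ρ(T) = max|λ| = 1.3352; 1.3352 > 1, so it fails to converge.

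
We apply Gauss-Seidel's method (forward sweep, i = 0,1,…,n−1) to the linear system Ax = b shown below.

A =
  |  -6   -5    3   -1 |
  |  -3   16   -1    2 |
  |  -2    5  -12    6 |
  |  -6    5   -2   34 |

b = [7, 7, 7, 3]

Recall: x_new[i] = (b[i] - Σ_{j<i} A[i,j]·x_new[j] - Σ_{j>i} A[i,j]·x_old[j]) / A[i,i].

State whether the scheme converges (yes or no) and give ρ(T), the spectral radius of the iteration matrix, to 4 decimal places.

yes, ρ = 0.3587

A = D + L + U where D = diag(-6, 16, -12, 34).
T_GS = -(D+L)⁻¹U: row 0 first, T[0,3] = -(-1)/(-6) = -0.1667; later rows by forward substitution.
  T[0,:] = [+0.0000, -0.8333, +0.5000, -0.1667]
  T[1,:] = [+0.0000, -0.1562, +0.1562, -0.1562]
  T[2,:] = [+0.0000, +0.0738, -0.0182, +0.4627]
  T[3,:] = [+0.0000, -0.1197, +0.0642, +0.0208]
eigenvalue magnitudes: 0.3587, 0.1132, 0.1132, 0.0000.
spectral radius ρ = 0.3587; 0.3587 < 1 ⇒ converges.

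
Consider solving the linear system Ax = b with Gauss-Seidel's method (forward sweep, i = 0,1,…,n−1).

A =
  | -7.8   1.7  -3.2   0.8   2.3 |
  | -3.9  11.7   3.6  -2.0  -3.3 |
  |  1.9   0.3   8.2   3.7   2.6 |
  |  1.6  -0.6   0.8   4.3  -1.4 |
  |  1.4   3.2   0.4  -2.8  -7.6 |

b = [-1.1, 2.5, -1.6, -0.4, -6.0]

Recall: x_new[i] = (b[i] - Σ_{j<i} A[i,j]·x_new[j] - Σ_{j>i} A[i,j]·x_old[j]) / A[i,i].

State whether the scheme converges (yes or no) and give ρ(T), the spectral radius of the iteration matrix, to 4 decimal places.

Let D = diag(-7.8, 11.7, 8.2, 4.3, -7.6); L, U the strict triangles.
T_GS = -(D+L)⁻¹U: row 0 first, T[0,2] = -(-3.2)/(-7.8) = -0.4103; later rows by forward substitution.
  T[0,:] = [+0.0000 +0.2179 -0.4103 +0.1026 +0.2949]
  T[1,:] = [+0.0000 +0.0726 -0.4444 +0.2051 +0.3803]
  T[2,:] = [+0.0000 -0.0532 +0.1113 -0.4825 -0.3993]
  T[3,:] = [+0.0000 -0.0611 +0.0699 +0.0802 +0.3432]
  T[4,:] = [+0.0000 +0.0904 -0.2826 +0.0503 +0.0670]
|roots of det(T-λI)|: 0.6070, 0.2321, 0.2321, 0.0555, 0.0000.
ρ = 0.6070; 0.6070 < 1, so it converges for any x₀.

yes, ρ = 0.6070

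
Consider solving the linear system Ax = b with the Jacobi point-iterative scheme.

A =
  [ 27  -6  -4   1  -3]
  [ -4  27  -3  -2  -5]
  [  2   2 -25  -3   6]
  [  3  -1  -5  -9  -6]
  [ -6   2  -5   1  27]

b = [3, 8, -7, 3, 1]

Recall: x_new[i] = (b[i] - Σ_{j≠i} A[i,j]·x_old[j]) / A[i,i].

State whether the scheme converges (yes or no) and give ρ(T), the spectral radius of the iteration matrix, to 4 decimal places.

Write A = D+L+U with D = diag(27, 27, -25, -9, 27).
Jacobi: T = -D⁻¹(L+U), T[4,0] = -(-6)/(27) = +0.2222; T[4,4] = 0.
  T[0,:] = [+0.0000, +0.2222, +0.1481, -0.0370, +0.1111]
  T[1,:] = [+0.1481, +0.0000, +0.1111, +0.0741, +0.1852]
  T[2,:] = [+0.0800, +0.0800, +0.0000, -0.1200, +0.2400]
  T[3,:] = [+0.3333, -0.1111, -0.5556, +0.0000, -0.6667]
  T[4,:] = [+0.2222, -0.0741, +0.1852, -0.0370, +0.0000]
|eigenvalues of T|: 0.5009, 0.3001, 0.3001, 0.2464, 0.1857.
spectral radius ρ = 0.5009; 0.5009 < 1, so it converges for any x₀.

yes, ρ = 0.5009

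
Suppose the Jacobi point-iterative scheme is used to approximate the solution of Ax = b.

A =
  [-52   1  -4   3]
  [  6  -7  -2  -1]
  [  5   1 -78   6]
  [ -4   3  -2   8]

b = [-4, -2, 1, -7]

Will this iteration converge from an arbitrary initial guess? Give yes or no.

yes

A = D + L + U where D = diag(-52, -7, -78, 8).
Jacobi T = -D⁻¹(L+U): T[1,2] = -(-2)/(-7) = -0.2857; T[1,1] = 0.
  T[0,:] = [+0.0000  +0.0192  -0.0769  +0.0577]
  T[1,:] = [+0.8571  +0.0000  -0.2857  -0.1429]
  T[2,:] = [+0.0641  +0.0128  +0.0000  +0.0769]
  T[3,:] = [+0.5000  -0.3750  +0.2500  +0.0000]
moduli |λ_i(T)| = 0.4026, 0.2902, 0.1411, 0.1411.
ρ(T) = max|λ| = 0.4026; 0.4026 < 1, so it converges for any x₀.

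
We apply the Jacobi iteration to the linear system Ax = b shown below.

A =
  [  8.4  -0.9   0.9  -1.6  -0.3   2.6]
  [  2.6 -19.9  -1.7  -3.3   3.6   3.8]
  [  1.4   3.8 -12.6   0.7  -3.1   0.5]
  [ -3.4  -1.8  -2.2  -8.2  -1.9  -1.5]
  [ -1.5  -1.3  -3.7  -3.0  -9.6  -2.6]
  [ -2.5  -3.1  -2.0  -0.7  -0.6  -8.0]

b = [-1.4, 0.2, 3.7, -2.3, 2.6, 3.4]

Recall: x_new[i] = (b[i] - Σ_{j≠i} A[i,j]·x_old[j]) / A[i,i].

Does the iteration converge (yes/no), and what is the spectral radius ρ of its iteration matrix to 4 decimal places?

yes, ρ = 0.5074

Write A = D+L+U with D = diag(8.4, -19.9, -12.6, -8.2, -9.6, -8).
Jacobi: T = -D⁻¹(L+U), T[2,5] = -(0.5)/(-12.6) = +0.0397; T[2,2] = 0.
  T[0,:] = [+0.0000  +0.1071  -0.1071  +0.1905  +0.0357  -0.3095]
  T[1,:] = [+0.1307  +0.0000  -0.0854  -0.1658  +0.1809  +0.1910]
  T[2,:] = [+0.1111  +0.3016  +0.0000  +0.0556  -0.2460  +0.0397]
  T[3,:] = [-0.4146  -0.2195  -0.2683  +0.0000  -0.2317  -0.1829]
  T[4,:] = [-0.1562  -0.1354  -0.3854  -0.3125  +0.0000  -0.2708]
  T[5,:] = [-0.3125  -0.3875  -0.2500  -0.0875  -0.0750  +0.0000]
moduli |λ_i(T)| = 0.5074, 0.4162, 0.2927, 0.2927, 0.1651, 0.1651.
ρ = 0.5074; 0.5074 < 1, so it converges for any x₀.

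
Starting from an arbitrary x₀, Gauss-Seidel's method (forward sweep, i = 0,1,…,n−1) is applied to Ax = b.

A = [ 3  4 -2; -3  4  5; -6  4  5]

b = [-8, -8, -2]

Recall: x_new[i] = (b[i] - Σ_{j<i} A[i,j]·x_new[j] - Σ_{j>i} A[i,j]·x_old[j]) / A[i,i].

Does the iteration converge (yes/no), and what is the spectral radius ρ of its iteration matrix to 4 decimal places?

no, ρ = 1.6283

A = D + L + U where D = diag(3, 4, 5).
T_GS = -(D+L)⁻¹U: row 0 first, T[0,1] = -(4)/(3) = -1.3333; later rows by forward substitution.
  T[0,:] = [+0.0000  -1.3333  +0.6667]
  T[1,:] = [+0.0000  -1.0000  -0.7500]
  T[2,:] = [+0.0000  -0.8000  +1.4000]
|roots of det(T-λI)|: 1.6283, 1.2283, 0.0000.
spectral radius ρ = 1.6283; 1.6283 > 1, so it fails to converge.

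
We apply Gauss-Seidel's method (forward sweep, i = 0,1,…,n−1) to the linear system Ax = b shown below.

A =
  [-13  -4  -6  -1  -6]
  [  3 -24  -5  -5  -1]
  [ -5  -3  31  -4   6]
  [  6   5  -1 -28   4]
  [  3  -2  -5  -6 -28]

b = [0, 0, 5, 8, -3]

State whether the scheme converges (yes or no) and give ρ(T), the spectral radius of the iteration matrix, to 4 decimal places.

Write A = D+L+U with D = diag(-13, -24, 31, -28, -28).
Gauss-Seidel: T = -(D+L)⁻¹U, row 0 first, T[0,2] = -(-6)/(-13) = -0.4615; later rows by forward substitution.
  T[0,:] = [+0.0000, -0.3077, -0.4615, -0.0769, -0.4615]
  T[1,:] = [+0.0000, -0.0385, -0.2660, -0.2179, -0.0994]
  T[2,:] = [+0.0000, -0.0533, -0.1002, +0.0955, -0.2776]
  T[3,:] = [+0.0000, -0.0709, -0.1428, -0.0588, +0.0361]
  T[4,:] = [+0.0000, -0.0055, +0.0180, +0.0029, -0.0005]
moduli |λ_i(T)| = 0.1760, 0.0945, 0.0872, 0.0872, 0.0000.
ρ = 0.1760; 0.1760 < 1 ⇒ converges.

yes, ρ = 0.1760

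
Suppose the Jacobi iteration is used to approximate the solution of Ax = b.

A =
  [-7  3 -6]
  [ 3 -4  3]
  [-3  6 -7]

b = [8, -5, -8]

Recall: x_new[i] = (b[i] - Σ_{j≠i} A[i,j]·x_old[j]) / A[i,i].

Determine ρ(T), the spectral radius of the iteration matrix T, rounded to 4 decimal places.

Diagonal D = diag(-7, -4, -7); L, U strict lower/upper.
Jacobi T = -D⁻¹(L+U): T[2,1] = -(6)/(-7) = +0.8571; T[2,2] = 0.
  T[0,:] = [+0.0000 +0.4286 -0.8571]
  T[1,:] = [+0.7500 +0.0000 +0.7500]
  T[2,:] = [-0.4286 +0.8571 +0.0000]
|eigenvalues of T|: 1.3563, 0.7126, 0.7126.
spectral radius ρ = 1.3563; 1.3563 > 1: divergent.

1.3563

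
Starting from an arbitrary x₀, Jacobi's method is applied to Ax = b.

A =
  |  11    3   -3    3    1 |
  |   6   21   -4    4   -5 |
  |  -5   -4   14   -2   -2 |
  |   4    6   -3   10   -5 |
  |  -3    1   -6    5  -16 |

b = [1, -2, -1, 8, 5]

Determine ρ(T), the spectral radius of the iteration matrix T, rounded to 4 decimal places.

0.9376

Split A = D + L + U, D = diag(11, 21, 14, 10, -16).
Jacobi: T = -D⁻¹(L+U), T[1,3] = -(4)/(21) = -0.1905; T[1,1] = 0.
  T[0,:] = [+0.0000, -0.2727, +0.2727, -0.2727, -0.0909]
  T[1,:] = [-0.2857, +0.0000, +0.1905, -0.1905, +0.2381]
  T[2,:] = [+0.3571, +0.2857, +0.0000, +0.1429, +0.1429]
  T[3,:] = [-0.4000, -0.6000, +0.3000, +0.0000, +0.5000]
  T[4,:] = [-0.1875, +0.0625, -0.3750, +0.3125, +0.0000]
moduli |λ_i(T)| = 0.9376, 0.4890, 0.3765, 0.0449, 0.0449.
ρ = 0.9376; 0.9376 < 1, so it converges for any x₀.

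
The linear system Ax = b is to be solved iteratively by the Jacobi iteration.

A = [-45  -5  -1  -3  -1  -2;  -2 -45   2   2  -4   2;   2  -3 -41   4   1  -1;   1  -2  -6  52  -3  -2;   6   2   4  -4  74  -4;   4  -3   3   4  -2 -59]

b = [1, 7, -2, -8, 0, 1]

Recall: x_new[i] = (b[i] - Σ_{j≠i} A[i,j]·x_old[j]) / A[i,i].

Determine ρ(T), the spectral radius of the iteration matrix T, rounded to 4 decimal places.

Diagonal D = diag(-45, -45, -41, 52, 74, -59); L, U strict lower/upper.
Jacobi T = -D⁻¹(L+U): T[3,0] = -(1)/(52) = -0.0192; T[3,3] = 0.
  T[0,:] = [+0.0000, -0.1111, -0.0222, -0.0667, -0.0222, -0.0444]
  T[1,:] = [-0.0444, +0.0000, +0.0444, +0.0444, -0.0889, +0.0444]
  T[2,:] = [+0.0488, -0.0732, +0.0000, +0.0976, +0.0244, -0.0244]
  T[3,:] = [-0.0192, +0.0385, +0.1154, +0.0000, +0.0577, +0.0385]
  T[4,:] = [-0.0811, -0.0270, -0.0541, +0.0541, +0.0000, +0.0541]
  T[5,:] = [+0.0678, -0.0508, +0.0508, +0.0678, -0.0339, +0.0000]
|roots of det(T-λI)|: 0.1502, 0.1262, 0.1262, 0.1204, 0.1088, 0.0268.
spectral radius ρ = 0.1502; 0.1502 < 1, so it converges for any x₀.

0.1502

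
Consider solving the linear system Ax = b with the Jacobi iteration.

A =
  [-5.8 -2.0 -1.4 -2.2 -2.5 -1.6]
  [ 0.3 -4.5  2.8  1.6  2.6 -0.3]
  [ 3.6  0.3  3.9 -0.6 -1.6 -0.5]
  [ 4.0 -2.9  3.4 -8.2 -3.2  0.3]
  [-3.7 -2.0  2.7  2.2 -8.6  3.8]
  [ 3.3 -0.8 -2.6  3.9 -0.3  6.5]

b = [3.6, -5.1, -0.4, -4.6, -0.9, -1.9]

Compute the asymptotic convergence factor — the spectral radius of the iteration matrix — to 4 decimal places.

1.1212

Diagonal D = diag(-5.8, -4.5, 3.9, -8.2, -8.6, 6.5); L, U strict lower/upper.
T_J = -D⁻¹(L+U): T[5,2] = -(-2.6)/(6.5) = +0.4000; T[5,5] = 0.
  T[0,:] = [+0.0000 -0.3448 -0.2414 -0.3793 -0.4310 -0.2759]
  T[1,:] = [+0.0667 +0.0000 +0.6222 +0.3556 +0.5778 -0.0667]
  T[2,:] = [-0.9231 -0.0769 +0.0000 +0.1538 +0.4103 +0.1282]
  T[3,:] = [+0.4878 -0.3537 +0.4146 +0.0000 -0.3902 +0.0366]
  T[4,:] = [-0.4302 -0.2326 +0.3140 +0.2558 +0.0000 +0.4419]
  T[5,:] = [-0.5077 +0.1231 +0.4000 -0.6000 +0.0462 +0.0000]
|roots of det(T-λI)|: 1.1212, 0.7325, 0.7325, 0.6148, 0.6148, 0.0164.
ρ(T) = max|λ| = 1.1212; 1.1212 > 1 ⇒ diverges.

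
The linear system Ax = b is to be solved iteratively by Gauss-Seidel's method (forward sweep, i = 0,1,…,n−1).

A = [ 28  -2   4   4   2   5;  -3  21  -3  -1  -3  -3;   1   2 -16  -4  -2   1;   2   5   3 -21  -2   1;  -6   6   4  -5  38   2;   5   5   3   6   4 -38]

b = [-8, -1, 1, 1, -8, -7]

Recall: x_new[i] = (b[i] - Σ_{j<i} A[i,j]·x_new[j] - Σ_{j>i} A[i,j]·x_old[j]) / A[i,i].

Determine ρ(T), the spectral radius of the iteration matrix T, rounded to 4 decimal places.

A = D + L + U where D = diag(28, 21, -16, -21, 38, -38).
GS T = -(D+L)⁻¹U: row 0 first, T[0,2] = -(4)/(28) = -0.1429; later rows by forward substitution.
  T[0,:] = [+0.0000  +0.0714  -0.1429  -0.1429  -0.0714  -0.1786]
  T[1,:] = [+0.0000  +0.0102  +0.1224  +0.0272  +0.1327  +0.1173]
  T[2,:] = [+0.0000  +0.0057  +0.0064  -0.2555  -0.1129  +0.0660]
  T[3,:] = [+0.0000  +0.0101  +0.0165  -0.0436  -0.0866  +0.0680]
  T[4,:] = [+0.0000  +0.0104  -0.0404  -0.0057  -0.0317  -0.0974]
  T[5,:] = [+0.0000  +0.0139  -0.0038  -0.0429  -0.0179  -0.0024]
eigenvalue magnitudes: 0.1570, 0.0945, 0.0945, 0.0346, 0.0346, 0.0000.
spectral radius ρ = 0.1570; 0.1570 < 1: convergent.

0.1570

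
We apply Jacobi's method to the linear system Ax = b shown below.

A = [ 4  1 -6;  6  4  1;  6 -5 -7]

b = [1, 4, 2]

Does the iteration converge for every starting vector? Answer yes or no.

no

Diagonal D = diag(4, 4, -7); L, U strict lower/upper.
Jacobi: T = -D⁻¹(L+U), T[1,0] = -(6)/(4) = -1.5000; T[1,1] = 0.
  T[0,:] = [+0.0000  -0.2500  +1.5000]
  T[1,:] = [-1.5000  +0.0000  -0.2500]
  T[2,:] = [+0.8571  -0.7143  +0.0000]
|eigenvalues of T|: 1.6814, 0.9938, 0.9938.
ρ = 1.6814; 1.6814 > 1 ⇒ diverges.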